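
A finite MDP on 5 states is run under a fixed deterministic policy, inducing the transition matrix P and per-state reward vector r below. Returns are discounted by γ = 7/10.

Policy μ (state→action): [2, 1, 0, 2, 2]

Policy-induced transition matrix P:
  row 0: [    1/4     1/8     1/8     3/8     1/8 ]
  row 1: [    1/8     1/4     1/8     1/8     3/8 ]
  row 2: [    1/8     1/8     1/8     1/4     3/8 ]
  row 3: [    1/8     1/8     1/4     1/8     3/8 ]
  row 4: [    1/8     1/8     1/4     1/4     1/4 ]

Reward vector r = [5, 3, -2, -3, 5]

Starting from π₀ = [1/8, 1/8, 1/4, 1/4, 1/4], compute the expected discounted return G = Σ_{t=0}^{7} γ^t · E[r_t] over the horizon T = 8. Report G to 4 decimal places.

G = 4.4655

t=0: π = [0.1250, 0.1250, 0.2500, 0.2500, 0.2500], E[r] = 1.0000, γ^t·E[r] = 1.000000, running G = 1.000000
t=1: π = [0.1406, 0.1406, 0.1875, 0.2188, 0.3125], E[r] = 1.6563, γ^t·E[r] = 1.159375, running G = 2.159375
t=2: π = [0.1426, 0.1426, 0.1914, 0.2227, 0.3008], E[r] = 1.5938, γ^t·E[r] = 0.780938, running G = 2.940313
t=3: π = [0.1428, 0.1428, 0.1904, 0.2222, 0.3018], E[r] = 1.6040, γ^t·E[r] = 0.550173, running G = 3.490486
t=4: π = [0.1429, 0.1429, 0.1905, 0.2222, 0.3016], E[r] = 1.6030, γ^t·E[r] = 0.384887, running G = 3.875373
t=5: π = [0.1429, 0.1429, 0.1905, 0.2222, 0.3016], E[r] = 1.6032, γ^t·E[r] = 0.269448, running G = 4.144820
t=6: π = [0.1429, 0.1429, 0.1905, 0.2222, 0.3016], E[r] = 1.6032, γ^t·E[r] = 0.188612, running G = 4.333432
t=7: π = [0.1429, 0.1429, 0.1905, 0.2222, 0.3016], E[r] = 1.6032, γ^t·E[r] = 0.132028, running G = 4.465460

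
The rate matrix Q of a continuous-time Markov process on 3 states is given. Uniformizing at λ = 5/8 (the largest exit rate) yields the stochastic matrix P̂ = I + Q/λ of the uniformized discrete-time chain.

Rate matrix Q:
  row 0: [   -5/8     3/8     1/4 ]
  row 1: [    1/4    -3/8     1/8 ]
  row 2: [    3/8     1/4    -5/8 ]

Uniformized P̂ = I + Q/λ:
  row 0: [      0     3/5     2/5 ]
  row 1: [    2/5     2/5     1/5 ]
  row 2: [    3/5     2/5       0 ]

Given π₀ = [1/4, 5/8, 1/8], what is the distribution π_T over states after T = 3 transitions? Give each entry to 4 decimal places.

t=0: π = [0.2500, 0.6250, 0.1250]
t=1: π = [0.3250, 0.4500, 0.2250]
t=2: π = [0.3150, 0.4650, 0.2200]
t=3: π = [0.3180, 0.4630, 0.2190]

π = [0.3180, 0.4630, 0.2190]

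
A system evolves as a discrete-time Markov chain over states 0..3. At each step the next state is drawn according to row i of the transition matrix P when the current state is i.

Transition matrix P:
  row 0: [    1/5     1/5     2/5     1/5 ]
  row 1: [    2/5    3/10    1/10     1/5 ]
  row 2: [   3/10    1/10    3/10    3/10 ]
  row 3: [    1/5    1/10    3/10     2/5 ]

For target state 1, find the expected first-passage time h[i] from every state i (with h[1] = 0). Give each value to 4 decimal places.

First-step conditioning: h[1] = 0; for i ≠ 1, h[i] = 1 + Σ_k P[i][k]·h[k].
  h[0] = 1 + 1/5·h[0] + 2/5·h[2] + 1/5·h[3]
  h[2] = 1 + 3/10·h[0] + 3/10·h[2] + 3/10·h[3]
  h[3] = 1 + 1/5·h[0] + 3/10·h[2] + 2/5·h[3]
Solving the 3×3 linear system over states ≠ 1 gives exactly h = [445/61, 0, 490/61, 495/61] (h[1] = 0 is the target).

h = [7.2951, 0.0000, 8.0328, 8.1148]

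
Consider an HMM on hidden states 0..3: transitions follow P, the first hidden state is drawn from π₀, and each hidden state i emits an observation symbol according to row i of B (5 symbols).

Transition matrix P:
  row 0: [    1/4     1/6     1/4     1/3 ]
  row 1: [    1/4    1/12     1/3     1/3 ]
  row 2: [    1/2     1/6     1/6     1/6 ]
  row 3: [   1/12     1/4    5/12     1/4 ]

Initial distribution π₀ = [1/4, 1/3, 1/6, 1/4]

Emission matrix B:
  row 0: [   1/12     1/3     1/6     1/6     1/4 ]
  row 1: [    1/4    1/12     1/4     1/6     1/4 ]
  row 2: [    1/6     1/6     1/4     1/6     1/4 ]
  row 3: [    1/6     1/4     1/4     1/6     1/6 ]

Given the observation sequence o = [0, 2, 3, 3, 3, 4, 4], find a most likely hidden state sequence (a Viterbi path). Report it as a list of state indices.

path = [1, 3, 2, 0, 3, 2, 0]

t=0: δ = [2.083e-02, 8.333e-02, 2.778e-02, 4.167e-02]  (obs o_0=0)
t=1: δ = [3.472e-03, 2.604e-03, 6.944e-03, 6.944e-03]  ψ = [1, 3, 1, 1]  (obs o_1=2)
t=2: δ = [5.787e-04, 2.894e-04, 4.823e-04, 2.894e-04]  ψ = [2, 3, 3, 3]  (obs o_2=3)
t=3: δ = [4.019e-05, 1.608e-05, 2.411e-05, 3.215e-05]  ψ = [2, 0, 0, 0]  (obs o_3=3)
t=4: δ = [2.009e-06, 1.340e-06, 2.233e-06, 2.233e-06]  ψ = [2, 3, 3, 0]  (obs o_4=3)
t=5: δ = [2.791e-07, 1.395e-07, 2.326e-07, 1.116e-07]  ψ = [2, 3, 3, 0]  (obs o_5=4)
t=6: δ = [2.907e-08, 1.163e-08, 1.744e-08, 1.550e-08]  ψ = [2, 0, 0, 0]  (obs o_6=4)
backtrack: best end state = 0; path = [1, 3, 2, 0, 3, 2, 0]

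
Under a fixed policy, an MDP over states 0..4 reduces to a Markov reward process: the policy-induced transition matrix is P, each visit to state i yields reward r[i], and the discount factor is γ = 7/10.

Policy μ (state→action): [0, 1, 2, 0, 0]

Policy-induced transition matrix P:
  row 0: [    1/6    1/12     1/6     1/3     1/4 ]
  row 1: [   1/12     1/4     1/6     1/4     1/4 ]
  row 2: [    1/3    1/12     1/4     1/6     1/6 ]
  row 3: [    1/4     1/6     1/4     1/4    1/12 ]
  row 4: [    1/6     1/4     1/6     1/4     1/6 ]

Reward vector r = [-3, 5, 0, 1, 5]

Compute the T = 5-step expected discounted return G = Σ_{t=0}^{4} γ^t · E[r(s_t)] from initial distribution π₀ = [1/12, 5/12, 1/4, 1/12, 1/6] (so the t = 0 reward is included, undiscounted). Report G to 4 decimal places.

G = 5.3351

t=0: π = [0.0833, 0.4167, 0.2500, 0.0833, 0.1667], E[r] = 2.7500, γ^t·E[r] = 2.750000, running G = 2.750000
t=1: π = [0.1806, 0.1875, 0.1944, 0.2361, 0.2014], E[r] = 1.6389, γ^t·E[r] = 1.147222, running G = 3.897222
t=2: π = [0.2031, 0.1678, 0.2025, 0.2488, 0.1777], E[r] = 1.3669, γ^t·E[r] = 0.669780, running G = 4.567002
t=3: π = [0.2072, 0.1617, 0.2043, 0.2500, 0.1768], E[r] = 1.3210, γ^t·E[r] = 0.453099, running G = 5.020101
t=4: π = [0.2081, 0.1606, 0.2045, 0.2502, 0.1766], E[r] = 1.3118, γ^t·E[r] = 0.314953, running G = 5.335054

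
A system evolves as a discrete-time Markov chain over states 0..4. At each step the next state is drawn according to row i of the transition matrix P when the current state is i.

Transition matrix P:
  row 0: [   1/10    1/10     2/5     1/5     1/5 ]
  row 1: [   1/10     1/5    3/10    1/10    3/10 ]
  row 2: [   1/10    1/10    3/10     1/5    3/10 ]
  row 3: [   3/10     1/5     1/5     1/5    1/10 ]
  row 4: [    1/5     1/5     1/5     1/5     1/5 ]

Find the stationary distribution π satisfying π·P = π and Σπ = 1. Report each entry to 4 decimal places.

π = [0.1593, 0.1566, 0.2750, 0.1843, 0.2247]

Balance equations π_j = Σ_i π_i·P[i][j]:
  π_0 = 1/10·π_0 + 1/10·π_1 + 1/10·π_2 + 3/10·π_3 + 1/5·π_4
  π_1 = 1/10·π_0 + 1/5·π_1 + 1/10·π_2 + 1/5·π_3 + 1/5·π_4
  π_2 = 2/5·π_0 + 3/10·π_1 + 3/10·π_2 + 1/5·π_3 + 1/5·π_4
  π_3 = 1/5·π_0 + 1/10·π_1 + 1/5·π_2 + 1/5·π_3 + 1/5·π_4
  normalize: π_0 + π_1 + π_2 + π_3 + π_4 = 1
Solving the linear system gives exactly π = [1606/10079, 1578/10079, 2772/10079, 1858/10079, 2265/10079].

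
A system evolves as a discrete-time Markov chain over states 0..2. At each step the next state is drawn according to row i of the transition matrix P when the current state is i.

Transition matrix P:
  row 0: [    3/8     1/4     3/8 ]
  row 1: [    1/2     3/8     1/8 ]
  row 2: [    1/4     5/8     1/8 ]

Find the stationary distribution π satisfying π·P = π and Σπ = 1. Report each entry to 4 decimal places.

π = [0.3947, 0.3816, 0.2237]

Balance equations π_j = Σ_i π_i·P[i][j]:
  π_0 = 3/8·π_0 + 1/2·π_1 + 1/4·π_2
  π_1 = 1/4·π_0 + 3/8·π_1 + 5/8·π_2
  normalize: π_0 + π_1 + π_2 = 1
Solving the linear system gives exactly π = [15/38, 29/76, 17/76].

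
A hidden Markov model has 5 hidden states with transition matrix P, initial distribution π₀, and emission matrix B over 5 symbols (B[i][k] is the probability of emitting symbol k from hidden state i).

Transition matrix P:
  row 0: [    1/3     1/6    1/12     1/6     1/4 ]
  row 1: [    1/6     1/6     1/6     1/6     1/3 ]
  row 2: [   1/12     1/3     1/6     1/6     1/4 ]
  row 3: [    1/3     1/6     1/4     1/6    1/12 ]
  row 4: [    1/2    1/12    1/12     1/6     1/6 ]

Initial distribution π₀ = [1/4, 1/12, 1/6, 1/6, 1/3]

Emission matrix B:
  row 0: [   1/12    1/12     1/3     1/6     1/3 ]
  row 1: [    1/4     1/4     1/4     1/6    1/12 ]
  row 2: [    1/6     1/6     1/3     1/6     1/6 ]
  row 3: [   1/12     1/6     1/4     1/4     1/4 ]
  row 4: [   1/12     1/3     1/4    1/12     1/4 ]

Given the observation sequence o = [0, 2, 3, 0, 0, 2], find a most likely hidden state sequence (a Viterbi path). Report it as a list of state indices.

path = [4, 0, 3, 2, 1, 4]

t=0: δ = [2.083e-02, 2.083e-02, 2.778e-02, 1.389e-02, 2.778e-02]  (obs o_0=0)
t=1: δ = [4.630e-03, 2.315e-03, 1.543e-03, 1.157e-03, 1.736e-03]  ψ = [4, 2, 2, 2, 1]  (obs o_1=2)
t=2: δ = [2.572e-04, 1.286e-04, 6.430e-05, 1.929e-04, 9.645e-05]  ψ = [0, 0, 0, 0, 0]  (obs o_2=3)
t=3: δ = [7.144e-06, 1.072e-05, 8.038e-06, 3.572e-06, 5.358e-06]  ψ = [0, 0, 3, 0, 0]  (obs o_3=0)
t=4: δ = [2.233e-07, 6.698e-07, 2.977e-07, 1.488e-07, 2.977e-07]  ψ = [4, 2, 1, 1, 1]  (obs o_4=0)
t=5: δ = [4.961e-08, 2.791e-08, 3.721e-08, 2.791e-08, 5.582e-08]  ψ = [4, 1, 1, 1, 1]  (obs o_5=2)
backtrack: best end state = 4; path = [4, 0, 3, 2, 1, 4]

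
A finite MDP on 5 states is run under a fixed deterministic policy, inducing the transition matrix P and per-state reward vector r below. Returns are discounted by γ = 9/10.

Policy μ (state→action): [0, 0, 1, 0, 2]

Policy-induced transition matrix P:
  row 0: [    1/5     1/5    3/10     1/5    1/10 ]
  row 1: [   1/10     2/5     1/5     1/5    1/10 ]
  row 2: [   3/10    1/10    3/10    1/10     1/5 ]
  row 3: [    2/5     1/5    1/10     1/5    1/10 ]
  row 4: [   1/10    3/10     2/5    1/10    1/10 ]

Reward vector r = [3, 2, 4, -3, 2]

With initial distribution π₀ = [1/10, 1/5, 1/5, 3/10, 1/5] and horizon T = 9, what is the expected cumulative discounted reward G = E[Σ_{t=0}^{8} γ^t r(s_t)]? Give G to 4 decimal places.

G = 10.8567

t=0: π = [0.1000, 0.2000, 0.2000, 0.3000, 0.2000], E[r] = 1.0000, γ^t·E[r] = 1.000000, running G = 1.000000
t=1: π = [0.2400, 0.2400, 0.2400, 0.1600, 0.1200], E[r] = 1.9200, γ^t·E[r] = 1.728000, running G = 2.728000
t=2: π = [0.2200, 0.2360, 0.2560, 0.1640, 0.1240], E[r] = 1.9120, γ^t·E[r] = 1.548720, running G = 4.276720
t=3: π = [0.2224, 0.2340, 0.2560, 0.1620, 0.1256], E[r] = 1.9244, γ^t·E[r] = 1.402888, running G = 5.679608
t=4: π = [0.2220, 0.2338, 0.2568, 0.1618, 0.1256], E[r] = 1.9264, γ^t·E[r] = 1.263885, running G = 6.943492
t=5: π = [0.2221, 0.2336, 0.2568, 0.1618, 0.1257], E[r] = 1.9269, γ^t·E[r] = 1.137827, running G = 8.081319
t=6: π = [0.2221, 0.2336, 0.2569, 0.1618, 0.1257], E[r] = 1.9271, γ^t·E[r] = 1.024114, running G = 9.105434
t=7: π = [0.2221, 0.2336, 0.2569, 0.1617, 0.1257], E[r] = 1.9271, γ^t·E[r] = 0.921719, running G = 10.027153
t=8: π = [0.2221, 0.2336, 0.2569, 0.1617, 0.1257], E[r] = 1.9271, γ^t·E[r] = 0.829551, running G = 10.856703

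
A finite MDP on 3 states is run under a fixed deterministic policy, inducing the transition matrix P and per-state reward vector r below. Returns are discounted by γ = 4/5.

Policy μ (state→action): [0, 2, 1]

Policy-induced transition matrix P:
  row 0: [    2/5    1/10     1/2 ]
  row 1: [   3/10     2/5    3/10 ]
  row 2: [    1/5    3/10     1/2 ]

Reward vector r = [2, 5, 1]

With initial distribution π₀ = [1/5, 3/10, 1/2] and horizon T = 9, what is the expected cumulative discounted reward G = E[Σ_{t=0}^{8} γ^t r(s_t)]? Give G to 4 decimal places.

t=0: π = [0.2000, 0.3000, 0.5000], E[r] = 2.4000, γ^t·E[r] = 2.400000, running G = 2.400000
t=1: π = [0.2700, 0.2900, 0.4400], E[r] = 2.4300, γ^t·E[r] = 1.944000, running G = 4.344000
t=2: π = [0.2830, 0.2750, 0.4420], E[r] = 2.3830, γ^t·E[r] = 1.525120, running G = 5.869120
t=3: π = [0.2841, 0.2709, 0.4450], E[r] = 2.3677, γ^t·E[r] = 1.212262, running G = 7.081382
t=4: π = [0.2839, 0.2703, 0.4458], E[r] = 2.3650, γ^t·E[r] = 0.968700, running G = 8.050082
t=5: π = [0.2838, 0.2702, 0.4459], E[r] = 2.3648, γ^t·E[r] = 0.774894, running G = 8.824976
t=6: π = [0.2838, 0.2703, 0.4460], E[r] = 2.3648, γ^t·E[r] = 0.619928, running G = 9.444904
t=7: π = [0.2838, 0.2703, 0.4459], E[r] = 2.3649, γ^t·E[r] = 0.495947, running G = 9.940851
t=8: π = [0.2838, 0.2703, 0.4459], E[r] = 2.3649, γ^t·E[r] = 0.396758, running G = 10.337610

G = 10.3376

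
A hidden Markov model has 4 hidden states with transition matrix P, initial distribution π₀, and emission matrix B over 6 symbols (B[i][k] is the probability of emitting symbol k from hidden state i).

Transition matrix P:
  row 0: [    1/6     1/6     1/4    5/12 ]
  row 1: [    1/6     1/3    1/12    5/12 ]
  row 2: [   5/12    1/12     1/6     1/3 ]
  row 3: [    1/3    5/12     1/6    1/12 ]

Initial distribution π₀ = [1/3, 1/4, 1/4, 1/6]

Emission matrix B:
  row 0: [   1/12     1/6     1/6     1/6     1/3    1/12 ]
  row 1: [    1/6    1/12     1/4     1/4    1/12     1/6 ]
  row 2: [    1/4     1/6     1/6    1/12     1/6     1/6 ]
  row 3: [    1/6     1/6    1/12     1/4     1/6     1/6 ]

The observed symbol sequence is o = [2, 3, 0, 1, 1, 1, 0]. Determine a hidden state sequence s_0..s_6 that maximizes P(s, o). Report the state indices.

t=0: δ = [5.556e-02, 6.250e-02, 4.167e-02, 1.389e-02]  (obs o_0=2)
t=1: δ = [2.894e-03, 5.208e-03, 1.157e-03, 6.510e-03]  ψ = [2, 1, 0, 1]  (obs o_1=3)
t=2: δ = [1.808e-04, 4.521e-04, 2.713e-04, 3.617e-04]  ψ = [3, 3, 3, 1]  (obs o_2=0)
t=3: δ = [2.009e-05, 1.256e-05, 1.005e-05, 3.140e-05]  ψ = [3, 1, 3, 1]  (obs o_3=1)
t=4: δ = [1.744e-06, 1.090e-06, 8.721e-07, 1.395e-06]  ψ = [3, 3, 3, 0]  (obs o_4=1)
t=5: δ = [7.752e-08, 4.845e-08, 7.268e-08, 1.211e-07]  ψ = [3, 3, 0, 0]  (obs o_5=1)
t=6: δ = [3.365e-09, 8.412e-09, 5.047e-09, 5.384e-09]  ψ = [3, 3, 3, 0]  (obs o_6=0)
backtrack: best end state = 1; path = [1, 3, 1, 3, 0, 3, 1]

path = [1, 3, 1, 3, 0, 3, 1]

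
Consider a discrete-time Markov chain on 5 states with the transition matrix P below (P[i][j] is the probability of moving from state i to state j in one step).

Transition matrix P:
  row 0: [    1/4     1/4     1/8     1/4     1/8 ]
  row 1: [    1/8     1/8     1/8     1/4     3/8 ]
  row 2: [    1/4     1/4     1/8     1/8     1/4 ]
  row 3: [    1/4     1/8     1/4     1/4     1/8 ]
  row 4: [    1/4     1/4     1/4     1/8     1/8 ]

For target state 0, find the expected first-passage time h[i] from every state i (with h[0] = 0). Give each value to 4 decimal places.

First-step conditioning: h[0] = 0; for i ≠ 0, h[i] = 1 + Σ_k P[i][k]·h[k].
  h[1] = 1 + 1/8·h[1] + 1/8·h[2] + 1/4·h[3] + 3/8·h[4]
  h[2] = 1 + 1/4·h[1] + 1/8·h[2] + 1/8·h[3] + 1/4·h[4]
  h[3] = 1 + 1/8·h[1] + 1/4·h[2] + 1/4·h[3] + 1/8·h[4]
  h[4] = 1 + 1/4·h[1] + 1/4·h[2] + 1/8·h[3] + 1/8·h[4]
Solving the 4×4 linear system over states ≠ 0 gives exactly h = [0, 568/115, 512/115, 504/115, 512/115] (h[0] = 0 is the target).

h = [0.0000, 4.9391, 4.4522, 4.3826, 4.4522]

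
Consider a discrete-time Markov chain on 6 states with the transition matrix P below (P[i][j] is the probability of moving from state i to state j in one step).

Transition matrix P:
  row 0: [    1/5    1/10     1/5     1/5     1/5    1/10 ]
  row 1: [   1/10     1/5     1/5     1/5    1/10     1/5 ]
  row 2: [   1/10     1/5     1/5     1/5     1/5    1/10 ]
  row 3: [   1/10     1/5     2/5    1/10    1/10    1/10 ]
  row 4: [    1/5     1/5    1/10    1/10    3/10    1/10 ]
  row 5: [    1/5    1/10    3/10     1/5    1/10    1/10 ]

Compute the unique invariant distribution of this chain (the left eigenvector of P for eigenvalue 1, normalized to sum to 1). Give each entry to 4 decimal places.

Balance equations π_j = Σ_i π_i·P[i][j]:
  π_0 = 1/5·π_0 + 1/10·π_1 + 1/10·π_2 + 1/10·π_3 + 1/5·π_4 + 1/5·π_5
  π_1 = 1/10·π_0 + 1/5·π_1 + 1/5·π_2 + 1/5·π_3 + 1/5·π_4 + 1/10·π_5
  π_2 = 1/5·π_0 + 1/5·π_1 + 1/5·π_2 + 2/5·π_3 + 1/10·π_4 + 3/10·π_5
  π_3 = 1/5·π_0 + 1/5·π_1 + 1/5·π_2 + 1/10·π_3 + 1/10·π_4 + 1/5·π_5
  π_4 = 1/5·π_0 + 1/10·π_1 + 1/5·π_2 + 1/10·π_3 + 3/10·π_4 + 1/10·π_5
  normalize: π_0 + π_1 + π_2 + π_3 + π_4 + π_5 = 1
Solving the linear system gives exactly π = [12753/89059, 15491/89059, 20292/89059, 14805/89059, 15263/89059, 10455/89059].

π = [0.1432, 0.1739, 0.2278, 0.1662, 0.1714, 0.1174]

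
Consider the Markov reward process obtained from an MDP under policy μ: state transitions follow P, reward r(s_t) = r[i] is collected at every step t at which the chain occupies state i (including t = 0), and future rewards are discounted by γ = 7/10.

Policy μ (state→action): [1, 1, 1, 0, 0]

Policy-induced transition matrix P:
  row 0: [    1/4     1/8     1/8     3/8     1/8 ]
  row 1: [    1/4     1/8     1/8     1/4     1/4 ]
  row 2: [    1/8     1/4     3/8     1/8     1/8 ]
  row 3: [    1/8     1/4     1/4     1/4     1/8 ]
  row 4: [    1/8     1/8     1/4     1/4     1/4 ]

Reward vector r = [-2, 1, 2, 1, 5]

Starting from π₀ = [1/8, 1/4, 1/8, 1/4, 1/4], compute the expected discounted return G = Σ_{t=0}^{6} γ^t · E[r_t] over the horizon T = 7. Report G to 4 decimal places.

G = 4.6787

t=0: π = [0.1250, 0.2500, 0.1250, 0.2500, 0.2500], E[r] = 1.7500, γ^t·E[r] = 1.750000, running G = 1.750000
t=1: π = [0.1719, 0.1719, 0.2188, 0.2500, 0.1875], E[r] = 1.4531, γ^t·E[r] = 1.017188, running G = 2.767188
t=2: π = [0.1680, 0.1836, 0.2344, 0.2441, 0.1699], E[r] = 1.4102, γ^t·E[r] = 0.690977, running G = 3.458164
t=3: π = [0.1689, 0.1848, 0.2354, 0.2417, 0.1692], E[r] = 1.4053, γ^t·E[r] = 0.482009, running G = 3.940173
t=4: π = [0.1692, 0.1846, 0.2352, 0.2417, 0.1693], E[r] = 1.4045, γ^t·E[r] = 0.337230, running G = 4.277403
t=5: π = [0.1692, 0.1846, 0.2352, 0.2418, 0.1692], E[r] = 1.4044, γ^t·E[r] = 0.236040, running G = 4.513443
t=6: π = [0.1692, 0.1846, 0.2352, 0.2418, 0.1692], E[r] = 1.4044, γ^t·E[r] = 0.165226, running G = 4.678669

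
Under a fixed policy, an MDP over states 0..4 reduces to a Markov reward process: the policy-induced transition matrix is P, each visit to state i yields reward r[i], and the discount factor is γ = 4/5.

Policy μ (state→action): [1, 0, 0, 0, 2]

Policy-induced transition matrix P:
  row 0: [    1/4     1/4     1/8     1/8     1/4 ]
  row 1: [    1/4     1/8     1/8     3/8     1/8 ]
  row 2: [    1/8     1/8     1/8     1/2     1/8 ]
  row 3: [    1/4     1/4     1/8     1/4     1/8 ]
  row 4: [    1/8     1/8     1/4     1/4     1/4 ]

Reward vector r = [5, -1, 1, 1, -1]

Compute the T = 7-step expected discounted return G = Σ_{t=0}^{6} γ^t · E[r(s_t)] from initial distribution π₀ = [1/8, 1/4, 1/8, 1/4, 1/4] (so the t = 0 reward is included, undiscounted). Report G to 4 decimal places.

G = 3.8100

t=0: π = [0.1250, 0.2500, 0.1250, 0.2500, 0.2500], E[r] = 0.5000, γ^t·E[r] = 0.500000, running G = 0.500000
t=1: π = [0.2031, 0.1719, 0.1563, 0.2969, 0.1719], E[r] = 1.1250, γ^t·E[r] = 0.900000, running G = 1.400000
t=2: π = [0.2090, 0.1875, 0.1465, 0.2852, 0.1719], E[r] = 1.1172, γ^t·E[r] = 0.715000, running G = 2.115000
t=3: π = [0.2102, 0.1868, 0.1465, 0.2839, 0.1726], E[r] = 1.1221, γ^t·E[r] = 0.574500, running G = 2.689500
t=4: π = [0.2101, 0.1868, 0.1466, 0.2837, 0.1729], E[r] = 1.1212, γ^t·E[r] = 0.459250, running G = 3.148750
t=5: π = [0.2101, 0.1867, 0.1466, 0.2837, 0.1729], E[r] = 1.1211, γ^t·E[r] = 0.367360, running G = 3.516110
t=6: π = [0.2101, 0.1867, 0.1466, 0.2837, 0.1729], E[r] = 1.1211, γ^t·E[r] = 0.293884, running G = 3.809994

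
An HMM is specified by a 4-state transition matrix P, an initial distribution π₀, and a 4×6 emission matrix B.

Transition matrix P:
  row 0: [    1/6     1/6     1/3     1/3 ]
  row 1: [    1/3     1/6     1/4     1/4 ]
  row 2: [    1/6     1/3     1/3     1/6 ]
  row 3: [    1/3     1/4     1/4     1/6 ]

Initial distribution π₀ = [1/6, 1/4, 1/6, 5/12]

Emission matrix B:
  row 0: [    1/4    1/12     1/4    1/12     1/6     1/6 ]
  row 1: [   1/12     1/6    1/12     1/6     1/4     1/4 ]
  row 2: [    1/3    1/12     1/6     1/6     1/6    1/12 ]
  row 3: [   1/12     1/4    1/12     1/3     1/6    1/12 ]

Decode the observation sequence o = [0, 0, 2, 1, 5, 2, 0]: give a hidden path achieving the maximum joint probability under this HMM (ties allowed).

path = [2, 2, 0, 3, 1, 0, 2]

t=0: δ = [4.167e-02, 2.083e-02, 5.556e-02, 3.472e-02]  (obs o_0=0)
t=1: δ = [2.894e-03, 1.543e-03, 6.173e-03, 1.157e-03]  ψ = [3, 2, 2, 0]  (obs o_1=0)
t=2: δ = [2.572e-04, 1.715e-04, 3.429e-04, 8.573e-05]  ψ = [2, 2, 2, 2]  (obs o_2=2)
t=3: δ = [4.763e-06, 1.905e-05, 9.526e-06, 2.143e-05]  ψ = [1, 2, 2, 0]  (obs o_3=1)
t=4: δ = [1.191e-06, 1.340e-06, 4.465e-07, 3.969e-07]  ψ = [3, 3, 3, 1]  (obs o_4=5)
t=5: δ = [1.116e-07, 1.861e-08, 6.615e-08, 3.308e-08]  ψ = [1, 1, 0, 0]  (obs o_5=2)
t=6: δ = [4.651e-09, 1.838e-09, 1.240e-08, 3.101e-09]  ψ = [0, 2, 0, 0]  (obs o_6=0)
backtrack: best end state = 2; path = [2, 2, 0, 3, 1, 0, 2]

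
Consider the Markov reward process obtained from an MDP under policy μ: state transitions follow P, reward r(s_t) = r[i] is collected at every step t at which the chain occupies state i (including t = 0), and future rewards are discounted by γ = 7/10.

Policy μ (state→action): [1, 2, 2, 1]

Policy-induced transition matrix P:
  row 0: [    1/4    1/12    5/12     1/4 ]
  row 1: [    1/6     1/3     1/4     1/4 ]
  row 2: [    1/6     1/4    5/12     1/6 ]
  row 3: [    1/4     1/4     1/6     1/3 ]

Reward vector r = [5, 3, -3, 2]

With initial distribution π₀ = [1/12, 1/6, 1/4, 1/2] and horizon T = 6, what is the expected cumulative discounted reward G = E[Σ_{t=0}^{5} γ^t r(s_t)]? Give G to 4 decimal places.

t=0: π = [0.0833, 0.1667, 0.2500, 0.5000], E[r] = 1.1667, γ^t·E[r] = 1.166667, running G = 1.166667
t=1: π = [0.2153, 0.2500, 0.2639, 0.2708], E[r] = 1.5764, γ^t·E[r] = 1.103472, running G = 2.270139
t=2: π = [0.2072, 0.2350, 0.3073, 0.2506], E[r] = 1.3200, γ^t·E[r] = 0.646811, running G = 2.916950
t=3: π = [0.2048, 0.2351, 0.3149, 0.2453], E[r] = 1.2752, γ^t·E[r] = 0.437385, running G = 3.354335
t=4: π = [0.2042, 0.2355, 0.3162, 0.2442], E[r] = 1.2671, γ^t·E[r] = 0.304233, running G = 3.658567
t=5: π = [0.2040, 0.2356, 0.3164, 0.2440], E[r] = 1.2658, γ^t·E[r] = 0.212745, running G = 3.871313

G = 3.8713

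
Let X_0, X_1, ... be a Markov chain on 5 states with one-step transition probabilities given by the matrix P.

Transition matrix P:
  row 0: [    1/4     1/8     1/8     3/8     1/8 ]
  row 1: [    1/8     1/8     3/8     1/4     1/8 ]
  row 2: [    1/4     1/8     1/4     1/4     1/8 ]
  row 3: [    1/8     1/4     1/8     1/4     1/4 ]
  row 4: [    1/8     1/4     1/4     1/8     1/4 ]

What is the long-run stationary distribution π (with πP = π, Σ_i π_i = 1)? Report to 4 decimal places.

Balance equations π_j = Σ_i π_i·P[i][j]:
  π_0 = 1/4·π_0 + 1/8·π_1 + 1/4·π_2 + 1/8·π_3 + 1/8·π_4
  π_1 = 1/8·π_0 + 1/8·π_1 + 1/8·π_2 + 1/4·π_3 + 1/4·π_4
  π_2 = 1/8·π_0 + 3/8·π_1 + 1/4·π_2 + 1/8·π_3 + 1/4·π_4
  π_3 = 3/8·π_0 + 1/4·π_1 + 1/4·π_2 + 1/4·π_3 + 1/8·π_4
  normalize: π_0 + π_1 + π_2 + π_3 + π_4 = 1
Solving the linear system gives exactly π = [27/155, 83/465, 34/155, 116/465, 83/465].

π = [0.1742, 0.1785, 0.2194, 0.2495, 0.1785]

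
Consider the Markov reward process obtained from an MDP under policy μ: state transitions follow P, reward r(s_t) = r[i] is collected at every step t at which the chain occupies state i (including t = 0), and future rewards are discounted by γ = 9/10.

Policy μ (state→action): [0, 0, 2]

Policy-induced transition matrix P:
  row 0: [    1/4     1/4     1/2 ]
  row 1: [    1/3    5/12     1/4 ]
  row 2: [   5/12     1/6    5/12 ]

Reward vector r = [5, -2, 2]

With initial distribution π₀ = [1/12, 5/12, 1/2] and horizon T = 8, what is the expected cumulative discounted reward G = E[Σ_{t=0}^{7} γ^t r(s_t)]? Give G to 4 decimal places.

G = 9.8361

t=0: π = [0.0833, 0.4167, 0.5000], E[r] = 0.5833, γ^t·E[r] = 0.583333, running G = 0.583333
t=1: π = [0.3681, 0.2778, 0.3542], E[r] = 1.9931, γ^t·E[r] = 1.793750, running G = 2.377083
t=2: π = [0.3322, 0.2668, 0.4010], E[r] = 1.9294, γ^t·E[r] = 1.562813, running G = 3.939896
t=3: π = [0.3391, 0.2610, 0.3999], E[r] = 1.9730, γ^t·E[r] = 1.438348, running G = 5.378243
t=4: π = [0.3384, 0.2602, 0.4014], E[r] = 1.9745, γ^t·E[r] = 1.295449, running G = 6.673692
t=5: π = [0.3386, 0.2599, 0.4015], E[r] = 1.9761, γ^t·E[r] = 1.166869, running G = 7.840561
t=6: π = [0.3386, 0.2599, 0.4016], E[r] = 1.9763, γ^t·E[r] = 1.050281, running G = 8.890842
t=7: π = [0.3386, 0.2598, 0.4016], E[r] = 1.9764, γ^t·E[r] = 0.945287, running G = 9.836130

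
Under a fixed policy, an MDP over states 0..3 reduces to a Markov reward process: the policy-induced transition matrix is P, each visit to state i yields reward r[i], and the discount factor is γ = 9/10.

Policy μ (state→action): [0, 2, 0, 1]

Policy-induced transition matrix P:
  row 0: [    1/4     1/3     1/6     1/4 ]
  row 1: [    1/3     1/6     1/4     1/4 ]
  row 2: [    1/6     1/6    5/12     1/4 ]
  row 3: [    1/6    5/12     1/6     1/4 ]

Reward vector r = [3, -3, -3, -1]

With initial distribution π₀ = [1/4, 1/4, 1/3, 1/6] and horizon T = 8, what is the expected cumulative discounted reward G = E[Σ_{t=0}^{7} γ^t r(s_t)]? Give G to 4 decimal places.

G = -6.4358

t=0: π = [0.2500, 0.2500, 0.3333, 0.1667], E[r] = -1.1667, γ^t·E[r] = -1.166667, running G = -1.166667
t=1: π = [0.2292, 0.2500, 0.2708, 0.2500], E[r] = -1.1250, γ^t·E[r] = -1.012500, running G = -2.179167
t=2: π = [0.2274, 0.2674, 0.2552, 0.2500], E[r] = -1.1354, γ^t·E[r] = -0.919688, running G = -3.098854
t=3: π = [0.2302, 0.2671, 0.2527, 0.2500], E[r] = -1.1189, γ^t·E[r] = -0.815695, running G = -3.914549
t=4: π = [0.2304, 0.2675, 0.2521, 0.2500], E[r] = -1.1178, γ^t·E[r] = -0.733414, running G = -4.647963
t=5: π = [0.2305, 0.2676, 0.2520, 0.2500], E[r] = -1.1173, γ^t·E[r] = -0.659749, running G = -5.307712
t=6: π = [0.2305, 0.2676, 0.2520, 0.2500], E[r] = -1.1172, γ^t·E[r] = -0.593733, running G = -5.901445
t=7: π = [0.2305, 0.2676, 0.2520, 0.2500], E[r] = -1.1172, γ^t·E[r] = -0.534350, running G = -6.435795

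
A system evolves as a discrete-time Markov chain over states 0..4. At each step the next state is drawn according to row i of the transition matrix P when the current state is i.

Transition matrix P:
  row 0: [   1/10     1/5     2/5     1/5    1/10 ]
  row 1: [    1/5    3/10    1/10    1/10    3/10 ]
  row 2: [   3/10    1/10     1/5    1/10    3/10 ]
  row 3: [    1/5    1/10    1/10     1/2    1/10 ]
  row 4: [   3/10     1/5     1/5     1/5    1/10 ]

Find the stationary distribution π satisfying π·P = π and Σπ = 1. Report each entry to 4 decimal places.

Balance equations π_j = Σ_i π_i·P[i][j]:
  π_0 = 1/10·π_0 + 1/5·π_1 + 3/10·π_2 + 1/5·π_3 + 3/10·π_4
  π_1 = 1/5·π_0 + 3/10·π_1 + 1/10·π_2 + 1/10·π_3 + 1/5·π_4
  π_2 = 2/5·π_0 + 1/10·π_1 + 1/5·π_2 + 1/10·π_3 + 1/5·π_4
  π_3 = 1/5·π_0 + 1/10·π_1 + 1/10·π_2 + 1/2·π_3 + 1/5·π_4
  normalize: π_0 + π_1 + π_2 + π_3 + π_4 = 1
Solving the linear system gives exactly π = [783/3622, 315/1811, 367/1811, 420/1811, 635/3622].

π = [0.2162, 0.1739, 0.2027, 0.2319, 0.1753]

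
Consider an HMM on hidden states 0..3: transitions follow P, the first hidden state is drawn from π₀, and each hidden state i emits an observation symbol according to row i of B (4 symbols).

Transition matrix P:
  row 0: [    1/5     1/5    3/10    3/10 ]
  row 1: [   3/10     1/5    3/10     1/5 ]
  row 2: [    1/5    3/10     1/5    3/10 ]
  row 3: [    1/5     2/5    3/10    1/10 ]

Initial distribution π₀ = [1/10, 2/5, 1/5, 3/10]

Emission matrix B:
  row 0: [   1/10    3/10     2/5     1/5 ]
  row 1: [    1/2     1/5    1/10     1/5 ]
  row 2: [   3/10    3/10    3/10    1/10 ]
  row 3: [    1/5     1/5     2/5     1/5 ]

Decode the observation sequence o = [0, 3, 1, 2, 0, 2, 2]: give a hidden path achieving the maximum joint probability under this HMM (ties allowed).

t=0: δ = [1.000e-02, 2.000e-01, 6.000e-02, 6.000e-02]  (obs o_0=0)
t=1: δ = [1.200e-02, 8.000e-03, 6.000e-03, 8.000e-03]  ψ = [1, 1, 1, 1]  (obs o_1=3)
t=2: δ = [7.200e-04, 6.400e-04, 1.080e-03, 7.200e-04]  ψ = [0, 3, 0, 0]  (obs o_2=1)
t=3: δ = [8.640e-05, 3.240e-05, 6.480e-05, 1.296e-04]  ψ = [2, 2, 0, 2]  (obs o_3=2)
t=4: δ = [2.592e-06, 2.592e-05, 1.166e-05, 5.184e-06]  ψ = [3, 3, 3, 0]  (obs o_4=0)
t=5: δ = [3.110e-06, 5.184e-07, 2.333e-06, 2.074e-06]  ψ = [1, 1, 1, 1]  (obs o_5=2)
t=6: δ = [2.488e-07, 8.294e-08, 2.799e-07, 3.732e-07]  ψ = [0, 3, 0, 0]  (obs o_6=2)
backtrack: best end state = 3; path = [1, 0, 2, 3, 1, 0, 3]

path = [1, 0, 2, 3, 1, 0, 3]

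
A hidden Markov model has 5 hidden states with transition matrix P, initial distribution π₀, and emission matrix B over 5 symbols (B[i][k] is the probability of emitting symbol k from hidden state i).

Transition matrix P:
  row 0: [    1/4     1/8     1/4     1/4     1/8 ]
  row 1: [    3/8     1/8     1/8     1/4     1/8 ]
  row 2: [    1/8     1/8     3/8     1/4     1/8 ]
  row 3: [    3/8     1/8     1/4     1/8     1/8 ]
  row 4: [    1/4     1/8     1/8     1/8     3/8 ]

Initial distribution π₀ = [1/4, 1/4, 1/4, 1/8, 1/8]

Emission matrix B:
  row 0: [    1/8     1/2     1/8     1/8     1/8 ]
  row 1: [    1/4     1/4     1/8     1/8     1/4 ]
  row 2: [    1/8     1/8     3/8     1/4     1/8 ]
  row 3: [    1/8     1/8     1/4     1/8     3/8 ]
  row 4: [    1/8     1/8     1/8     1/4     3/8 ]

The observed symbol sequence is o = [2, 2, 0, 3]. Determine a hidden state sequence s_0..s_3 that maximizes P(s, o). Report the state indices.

t=0: δ = [3.125e-02, 3.125e-02, 9.375e-02, 3.125e-02, 1.562e-02]  (obs o_0=2)
t=1: δ = [1.465e-03, 1.465e-03, 1.318e-02, 5.859e-03, 1.465e-03]  ψ = [1, 2, 2, 2, 2]  (obs o_1=2)
t=2: δ = [2.747e-04, 4.120e-04, 6.180e-04, 4.120e-04, 2.060e-04]  ψ = [3, 2, 2, 2, 2]  (obs o_2=0)
t=3: δ = [1.931e-05, 9.656e-06, 5.794e-05, 1.931e-05, 1.931e-05]  ψ = [1, 2, 2, 2, 2]  (obs o_3=3)
backtrack: best end state = 2; path = [2, 2, 2, 2]

path = [2, 2, 2, 2]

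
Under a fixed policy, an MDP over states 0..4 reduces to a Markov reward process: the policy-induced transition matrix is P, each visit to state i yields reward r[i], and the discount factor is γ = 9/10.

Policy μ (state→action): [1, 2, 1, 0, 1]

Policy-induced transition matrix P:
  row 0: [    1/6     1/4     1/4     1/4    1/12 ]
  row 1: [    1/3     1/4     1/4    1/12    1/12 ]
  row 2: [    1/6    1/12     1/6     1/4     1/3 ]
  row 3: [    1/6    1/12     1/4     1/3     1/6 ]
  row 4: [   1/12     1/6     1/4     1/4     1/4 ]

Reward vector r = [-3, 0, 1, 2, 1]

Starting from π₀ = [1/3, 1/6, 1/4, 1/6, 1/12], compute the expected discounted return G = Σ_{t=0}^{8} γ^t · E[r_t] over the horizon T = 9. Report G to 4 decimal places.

G = 1.5471

t=0: π = [0.3333, 0.1667, 0.2500, 0.1667, 0.0833], E[r] = -0.3333, γ^t·E[r] = -0.333333, running G = -0.333333
t=1: π = [0.1875, 0.1736, 0.2292, 0.2361, 0.1736], E[r] = 0.3125, γ^t·E[r] = 0.281250, running G = -0.052083
t=2: π = [0.1811, 0.1580, 0.2309, 0.2407, 0.1892], E[r] = 0.3582, γ^t·E[r] = 0.290156, running G = 0.238073
t=3: π = [0.1772, 0.1556, 0.2308, 0.2437, 0.1927], E[r] = 0.3792, γ^t·E[r] = 0.276434, running G = 0.514507
t=4: π = [0.1765, 0.1549, 0.2308, 0.2444, 0.1934], E[r] = 0.3833, γ^t·E[r] = 0.251493, running G = 0.765999
t=5: π = [0.1764, 0.1547, 0.2308, 0.2446, 0.1936], E[r] = 0.3844, γ^t·E[r] = 0.227006, running G = 0.993006
t=6: π = [0.1763, 0.1546, 0.2308, 0.2446, 0.1937], E[r] = 0.3847, γ^t·E[r] = 0.204448, running G = 1.197454
t=7: π = [0.1763, 0.1546, 0.2308, 0.2446, 0.1937], E[r] = 0.3848, γ^t·E[r] = 0.184036, running G = 1.381490
t=8: π = [0.1763, 0.1546, 0.2308, 0.2446, 0.1937], E[r] = 0.3848, γ^t·E[r] = 0.165640, running G = 1.547129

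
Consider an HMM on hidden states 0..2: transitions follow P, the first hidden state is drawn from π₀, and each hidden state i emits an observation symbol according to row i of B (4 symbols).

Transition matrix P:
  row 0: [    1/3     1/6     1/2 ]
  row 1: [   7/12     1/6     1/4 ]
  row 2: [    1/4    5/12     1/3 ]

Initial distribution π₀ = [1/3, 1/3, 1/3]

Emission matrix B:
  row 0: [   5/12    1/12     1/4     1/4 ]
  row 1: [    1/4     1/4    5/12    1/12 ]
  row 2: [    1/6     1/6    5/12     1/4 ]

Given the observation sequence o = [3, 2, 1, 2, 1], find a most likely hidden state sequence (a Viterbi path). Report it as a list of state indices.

t=0: δ = [8.333e-02, 2.778e-02, 8.333e-02]  (obs o_0=3)
t=1: δ = [6.944e-03, 1.447e-02, 1.736e-02]  ψ = [0, 2, 0]  (obs o_1=2)
t=2: δ = [7.033e-04, 1.808e-03, 9.645e-04]  ψ = [1, 2, 2]  (obs o_2=1)
t=3: δ = [2.637e-04, 1.674e-04, 1.884e-04]  ψ = [1, 2, 1]  (obs o_3=2)
t=4: δ = [8.140e-06, 1.962e-05, 2.198e-05]  ψ = [1, 2, 0]  (obs o_4=1)
backtrack: best end state = 2; path = [0, 2, 1, 0, 2]

path = [0, 2, 1, 0, 2]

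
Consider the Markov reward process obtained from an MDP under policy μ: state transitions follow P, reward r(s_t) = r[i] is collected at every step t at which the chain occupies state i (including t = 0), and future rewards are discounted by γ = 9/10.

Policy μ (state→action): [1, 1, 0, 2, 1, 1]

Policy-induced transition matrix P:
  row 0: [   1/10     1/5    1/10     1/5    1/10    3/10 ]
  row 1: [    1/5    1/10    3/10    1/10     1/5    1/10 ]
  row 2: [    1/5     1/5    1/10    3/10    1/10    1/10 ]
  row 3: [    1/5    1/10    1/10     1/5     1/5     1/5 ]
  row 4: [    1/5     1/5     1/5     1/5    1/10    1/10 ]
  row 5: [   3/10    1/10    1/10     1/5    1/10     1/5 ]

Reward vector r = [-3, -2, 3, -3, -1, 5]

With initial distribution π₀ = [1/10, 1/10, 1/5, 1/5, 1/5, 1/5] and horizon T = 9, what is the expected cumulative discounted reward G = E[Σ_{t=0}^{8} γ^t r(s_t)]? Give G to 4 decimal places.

t=0: π = [0.1000, 0.1000, 0.2000, 0.2000, 0.2000, 0.2000], E[r] = 0.3000, γ^t·E[r] = 0.300000, running G = 0.300000
t=1: π = [0.2100, 0.1500, 0.1400, 0.2100, 0.1300, 0.1600], E[r] = -0.4700, γ^t·E[r] = -0.423000, running G = -0.123000
t=2: π = [0.1950, 0.1480, 0.1430, 0.1990, 0.1360, 0.1790], E[r] = -0.2900, γ^t·E[r] = -0.234900, running G = -0.357900
t=3: π = [0.1984, 0.1474, 0.1432, 0.1995, 0.1347, 0.1768], E[r] = -0.3096, γ^t·E[r] = -0.225698, running G = -0.583598
t=4: π = [0.1978, 0.1476, 0.1430, 0.1996, 0.1347, 0.1773], E[r] = -0.3068, γ^t·E[r] = -0.201298, running G = -0.784896
t=5: π = [0.1979, 0.1475, 0.1430, 0.1995, 0.1347, 0.1773], E[r] = -0.3070, γ^t·E[r] = -0.181271, running G = -0.966167
t=6: π = [0.1979, 0.1476, 0.1430, 0.1995, 0.1347, 0.1773], E[r] = -0.3070, γ^t·E[r] = -0.163142, running G = -1.129310
t=7: π = [0.1979, 0.1476, 0.1430, 0.1995, 0.1347, 0.1773], E[r] = -0.3070, γ^t·E[r] = -0.146823, running G = -1.276133
t=8: π = [0.1979, 0.1476, 0.1430, 0.1995, 0.1347, 0.1773], E[r] = -0.3070, γ^t·E[r] = -0.132142, running G = -1.408275

G = -1.4083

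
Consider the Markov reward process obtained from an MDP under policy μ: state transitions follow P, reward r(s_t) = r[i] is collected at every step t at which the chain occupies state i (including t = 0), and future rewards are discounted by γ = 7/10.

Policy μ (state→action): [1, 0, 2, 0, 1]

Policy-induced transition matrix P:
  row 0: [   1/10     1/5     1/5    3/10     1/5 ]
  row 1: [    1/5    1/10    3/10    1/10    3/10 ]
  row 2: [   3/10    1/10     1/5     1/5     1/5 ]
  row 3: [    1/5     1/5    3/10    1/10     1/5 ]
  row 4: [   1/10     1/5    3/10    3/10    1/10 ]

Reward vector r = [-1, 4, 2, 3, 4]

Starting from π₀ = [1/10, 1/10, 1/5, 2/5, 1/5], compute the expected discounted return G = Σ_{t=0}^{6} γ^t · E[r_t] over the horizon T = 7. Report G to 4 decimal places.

G = 7.5221

t=0: π = [0.1000, 0.1000, 0.2000, 0.4000, 0.2000], E[r] = 2.7000, γ^t·E[r] = 2.700000, running G = 2.700000
t=1: π = [0.1900, 0.1700, 0.2700, 0.1800, 0.1900], E[r] = 2.3300, γ^t·E[r] = 1.631000, running G = 4.331000
t=2: π = [0.1890, 0.1560, 0.2540, 0.2030, 0.1980], E[r] = 2.3440, γ^t·E[r] = 1.148560, running G = 5.479560
t=3: π = [0.1867, 0.1590, 0.2557, 0.2028, 0.1958], E[r] = 2.3523, γ^t·E[r] = 0.806839, running G = 6.286399
t=4: π = [0.1873, 0.1585, 0.2558, 0.2021, 0.1963], E[r] = 2.3498, γ^t·E[r] = 0.564189, running G = 6.850588
t=5: π = [0.1872, 0.1586, 0.2557, 0.2023, 0.1962], E[r] = 2.3503, γ^t·E[r] = 0.395007, running G = 7.245595
t=6: π = [0.1872, 0.1586, 0.2557, 0.2023, 0.1962], E[r] = 2.3502, γ^t·E[r] = 0.276498, running G = 7.522093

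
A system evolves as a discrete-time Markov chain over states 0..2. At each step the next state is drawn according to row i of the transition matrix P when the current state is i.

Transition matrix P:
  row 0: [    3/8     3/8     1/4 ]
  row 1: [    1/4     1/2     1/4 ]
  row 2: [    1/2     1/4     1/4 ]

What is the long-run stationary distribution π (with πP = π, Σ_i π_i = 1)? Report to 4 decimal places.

Balance equations π_j = Σ_i π_i·P[i][j]:
  π_0 = 3/8·π_0 + 1/4·π_1 + 1/2·π_2
  π_1 = 3/8·π_0 + 1/2·π_1 + 1/4·π_2
  normalize: π_0 + π_1 + π_2 = 1
Solving the linear system gives exactly π = [5/14, 11/28, 1/4].

π = [0.3571, 0.3929, 0.2500]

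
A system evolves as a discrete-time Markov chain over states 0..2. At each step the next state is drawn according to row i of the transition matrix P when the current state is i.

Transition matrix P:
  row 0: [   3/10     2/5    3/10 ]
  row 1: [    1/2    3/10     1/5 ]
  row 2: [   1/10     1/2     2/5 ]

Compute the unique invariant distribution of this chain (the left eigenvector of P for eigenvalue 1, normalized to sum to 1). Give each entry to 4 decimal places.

π = [0.3200, 0.3900, 0.2900]

Balance equations π_j = Σ_i π_i·P[i][j]:
  π_0 = 3/10·π_0 + 1/2·π_1 + 1/10·π_2
  π_1 = 2/5·π_0 + 3/10·π_1 + 1/2·π_2
  normalize: π_0 + π_1 + π_2 = 1
Solving the linear system gives exactly π = [8/25, 39/100, 29/100].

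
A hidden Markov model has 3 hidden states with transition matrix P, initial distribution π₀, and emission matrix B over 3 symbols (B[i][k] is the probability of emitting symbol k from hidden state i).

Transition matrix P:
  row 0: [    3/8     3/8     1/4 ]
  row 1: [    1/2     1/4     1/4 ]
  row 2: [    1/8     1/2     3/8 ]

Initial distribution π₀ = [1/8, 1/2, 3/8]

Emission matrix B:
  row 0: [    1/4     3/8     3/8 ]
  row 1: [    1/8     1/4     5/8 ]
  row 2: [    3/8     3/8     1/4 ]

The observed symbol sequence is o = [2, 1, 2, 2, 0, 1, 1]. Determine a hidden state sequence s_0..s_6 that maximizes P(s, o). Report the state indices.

t=0: δ = [4.688e-02, 3.125e-01, 9.375e-02]  (obs o_0=2)
t=1: δ = [5.859e-02, 1.953e-02, 2.930e-02]  ψ = [1, 1, 1]  (obs o_1=1)
t=2: δ = [8.240e-03, 1.373e-02, 3.662e-03]  ψ = [0, 0, 0]  (obs o_2=2)
t=3: δ = [2.575e-03, 2.146e-03, 8.583e-04]  ψ = [1, 1, 1]  (obs o_3=2)
t=4: δ = [2.682e-04, 1.207e-04, 2.414e-04]  ψ = [1, 0, 0]  (obs o_4=0)
t=5: δ = [3.772e-05, 3.017e-05, 3.395e-05]  ψ = [0, 2, 2]  (obs o_5=1)
t=6: δ = [5.658e-06, 4.243e-06, 4.774e-06]  ψ = [1, 2, 2]  (obs o_6=1)
backtrack: best end state = 0; path = [1, 0, 1, 0, 2, 1, 0]

path = [1, 0, 1, 0, 2, 1, 0]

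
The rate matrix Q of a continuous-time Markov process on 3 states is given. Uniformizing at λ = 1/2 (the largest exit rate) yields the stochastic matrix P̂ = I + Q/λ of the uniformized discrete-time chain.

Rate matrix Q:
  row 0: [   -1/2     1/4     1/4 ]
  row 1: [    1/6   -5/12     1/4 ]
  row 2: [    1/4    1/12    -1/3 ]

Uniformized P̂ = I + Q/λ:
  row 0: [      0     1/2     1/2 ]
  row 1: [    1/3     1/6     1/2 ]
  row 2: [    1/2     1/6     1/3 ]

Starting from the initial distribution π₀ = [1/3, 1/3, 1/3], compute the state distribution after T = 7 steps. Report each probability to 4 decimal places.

t=0: π = [0.3333, 0.3333, 0.3333]
t=1: π = [0.2778, 0.2778, 0.4444]
t=2: π = [0.3148, 0.2593, 0.4259]
t=3: π = [0.2994, 0.2716, 0.4290]
t=4: π = [0.3050, 0.2665, 0.4285]
t=5: π = [0.3031, 0.2683, 0.4286]
t=6: π = [0.3037, 0.2677, 0.4286]
t=7: π = [0.3035, 0.2679, 0.4286]

π = [0.3035, 0.2679, 0.4286]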